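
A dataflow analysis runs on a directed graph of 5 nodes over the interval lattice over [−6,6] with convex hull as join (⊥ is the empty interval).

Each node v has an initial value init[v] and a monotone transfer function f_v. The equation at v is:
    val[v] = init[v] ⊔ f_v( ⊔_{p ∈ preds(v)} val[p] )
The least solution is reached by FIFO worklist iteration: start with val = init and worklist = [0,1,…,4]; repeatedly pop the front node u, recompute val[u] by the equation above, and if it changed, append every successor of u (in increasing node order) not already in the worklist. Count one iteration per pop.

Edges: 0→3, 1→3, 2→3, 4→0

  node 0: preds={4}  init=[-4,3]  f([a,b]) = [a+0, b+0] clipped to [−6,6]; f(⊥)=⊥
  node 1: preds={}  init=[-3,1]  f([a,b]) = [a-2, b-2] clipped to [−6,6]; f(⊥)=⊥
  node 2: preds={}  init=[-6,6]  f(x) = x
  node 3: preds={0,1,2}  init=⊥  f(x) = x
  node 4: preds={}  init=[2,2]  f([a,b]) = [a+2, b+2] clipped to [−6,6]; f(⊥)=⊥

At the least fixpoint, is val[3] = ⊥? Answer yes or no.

no

Worklist (5 pops):
  #1 pop 0: in=[2,2] → [-4,3] (no change)
  #2 pop 1: in=⊥ → [-3,1] (no change)
  #3 pop 2: in=⊥ → [-6,6] (no change)
  #4 pop 3: in=[-6,6] → [-6,6] (was ⊥); enqueue []
  #5 pop 4: in=⊥ → [2,2] (no change)

Fixpoint:
  val[0] = [-4,3]
  val[1] = [-3,1]
  val[2] = [-6,6]
  val[3] = [-6,6]
  val[4] = [2,2]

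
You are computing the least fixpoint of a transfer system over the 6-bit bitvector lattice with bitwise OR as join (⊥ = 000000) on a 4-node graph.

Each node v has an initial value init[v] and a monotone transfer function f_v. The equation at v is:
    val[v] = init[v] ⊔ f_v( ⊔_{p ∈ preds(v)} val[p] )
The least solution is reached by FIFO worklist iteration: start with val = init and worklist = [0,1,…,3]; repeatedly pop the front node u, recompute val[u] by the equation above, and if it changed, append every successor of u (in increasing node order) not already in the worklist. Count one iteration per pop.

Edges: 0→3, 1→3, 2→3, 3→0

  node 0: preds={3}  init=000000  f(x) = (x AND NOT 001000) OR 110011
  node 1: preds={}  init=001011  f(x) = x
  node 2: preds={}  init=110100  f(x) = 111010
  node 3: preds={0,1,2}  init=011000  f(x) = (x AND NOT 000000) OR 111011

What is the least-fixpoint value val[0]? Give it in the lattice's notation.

Worklist (6 pops):
  #1 pop 0: in=011000 → 110011 (was 000000); enqueue []
  #2 pop 1: in=000000 → 001011 (no change)
  #3 pop 2: in=000000 → 111110 (was 110100); enqueue []
  #4 pop 3: in=111111 → 111111 (was 011000); enqueue [0]
  #5 pop 0: in=111111 → 110111 (was 110011); enqueue [3]
  #6 pop 3: in=111111 → 111111 (no change)

Fixpoint:
  val[0] = 110111
  val[1] = 001011
  val[2] = 111110
  val[3] = 111111

110111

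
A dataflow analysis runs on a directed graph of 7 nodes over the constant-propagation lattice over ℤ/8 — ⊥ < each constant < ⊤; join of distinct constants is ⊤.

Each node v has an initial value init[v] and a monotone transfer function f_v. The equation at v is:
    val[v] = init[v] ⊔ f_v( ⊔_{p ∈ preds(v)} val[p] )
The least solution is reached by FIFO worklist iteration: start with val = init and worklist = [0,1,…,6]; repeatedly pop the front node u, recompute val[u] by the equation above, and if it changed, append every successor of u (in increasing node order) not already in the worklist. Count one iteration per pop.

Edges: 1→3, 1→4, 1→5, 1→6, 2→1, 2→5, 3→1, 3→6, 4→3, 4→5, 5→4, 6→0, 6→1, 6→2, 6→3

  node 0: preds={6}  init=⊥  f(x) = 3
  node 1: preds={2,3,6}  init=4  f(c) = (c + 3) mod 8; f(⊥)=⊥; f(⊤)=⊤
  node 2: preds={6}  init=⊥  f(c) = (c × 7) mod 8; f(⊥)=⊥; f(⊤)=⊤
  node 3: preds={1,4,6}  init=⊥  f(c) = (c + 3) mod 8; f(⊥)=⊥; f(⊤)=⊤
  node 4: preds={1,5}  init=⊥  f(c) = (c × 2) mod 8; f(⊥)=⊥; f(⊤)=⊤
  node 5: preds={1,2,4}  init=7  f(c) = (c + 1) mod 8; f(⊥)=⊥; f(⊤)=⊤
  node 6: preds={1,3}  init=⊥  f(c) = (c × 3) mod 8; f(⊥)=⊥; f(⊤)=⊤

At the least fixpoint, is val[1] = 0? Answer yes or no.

Iteration log — 15 steps:
  step 1. node 0  ⊔preds=⊥  new=3  old=⊥  +wl: 
  step 2. node 1  ⊔preds=⊥  new=4  stable
  step 3. node 2  ⊔preds=⊥  new=⊥  stable
  step 4. node 3  ⊔preds=4  new=7  old=⊥  +wl: 1
  step 5. node 4  ⊔preds=⊤  new=⊤  old=⊥  +wl: 3
  step 6. node 5  ⊔preds=⊤  new=⊤  old=7  +wl: 4
  step 7. node 6  ⊔preds=⊤  new=⊤  old=⊥  +wl: 0,2
  step 8. node 1  ⊔preds=⊤  new=⊤  old=4  +wl: 5,6
  step 9. node 3  ⊔preds=⊤  new=⊤  old=7  +wl: 1
  step 10. node 4  ⊔preds=⊤  new=⊤  stable
  step 11. node 0  ⊔preds=⊤  new=3  stable
  step 12. node 2  ⊔preds=⊤  new=⊤  old=⊥  +wl: 
  step 13. node 5  ⊔preds=⊤  new=⊤  stable
  step 14. node 6  ⊔preds=⊤  new=⊤  stable
  step 15. node 1  ⊔preds=⊤  new=⊤  stable

Least fixpoint reached:
  node 0: 3
  node 1: ⊤
  node 2: ⊤
  node 3: ⊤
  node 4: ⊤
  node 5: ⊤
  node 6: ⊤

no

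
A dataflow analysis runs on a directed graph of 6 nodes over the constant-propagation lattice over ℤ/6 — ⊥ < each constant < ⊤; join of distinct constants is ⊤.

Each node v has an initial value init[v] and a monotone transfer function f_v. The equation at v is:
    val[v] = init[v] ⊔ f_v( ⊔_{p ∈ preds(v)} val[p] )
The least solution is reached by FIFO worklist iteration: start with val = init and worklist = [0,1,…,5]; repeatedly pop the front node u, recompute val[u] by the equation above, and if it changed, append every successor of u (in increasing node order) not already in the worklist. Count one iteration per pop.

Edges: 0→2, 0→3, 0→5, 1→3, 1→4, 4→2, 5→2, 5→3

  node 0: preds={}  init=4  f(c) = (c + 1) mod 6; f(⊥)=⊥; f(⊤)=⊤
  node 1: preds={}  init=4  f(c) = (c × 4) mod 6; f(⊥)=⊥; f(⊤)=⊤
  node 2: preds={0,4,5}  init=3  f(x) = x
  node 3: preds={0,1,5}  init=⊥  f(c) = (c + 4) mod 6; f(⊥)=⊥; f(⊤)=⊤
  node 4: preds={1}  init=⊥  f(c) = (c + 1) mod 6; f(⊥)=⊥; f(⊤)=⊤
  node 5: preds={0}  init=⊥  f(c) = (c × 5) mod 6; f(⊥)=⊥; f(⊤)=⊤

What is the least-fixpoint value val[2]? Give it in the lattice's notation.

⊤

Iteration log — 8 steps:
  step 1. node 0  ⊔preds=⊥  new=4  stable
  step 2. node 1  ⊔preds=⊥  new=4  stable
  step 3. node 2  ⊔preds=4  new=⊤  old=3  +wl: 
  step 4. node 3  ⊔preds=4  new=2  old=⊥  +wl: 
  step 5. node 4  ⊔preds=4  new=5  old=⊥  +wl: 2
  step 6. node 5  ⊔preds=4  new=2  old=⊥  +wl: 3
  step 7. node 2  ⊔preds=⊤  new=⊤  stable
  step 8. node 3  ⊔preds=⊤  new=⊤  old=2  +wl: 

Least fixpoint reached:
  node 0: 4
  node 1: 4
  node 2: ⊤
  node 3: ⊤
  node 4: 5
  node 5: 2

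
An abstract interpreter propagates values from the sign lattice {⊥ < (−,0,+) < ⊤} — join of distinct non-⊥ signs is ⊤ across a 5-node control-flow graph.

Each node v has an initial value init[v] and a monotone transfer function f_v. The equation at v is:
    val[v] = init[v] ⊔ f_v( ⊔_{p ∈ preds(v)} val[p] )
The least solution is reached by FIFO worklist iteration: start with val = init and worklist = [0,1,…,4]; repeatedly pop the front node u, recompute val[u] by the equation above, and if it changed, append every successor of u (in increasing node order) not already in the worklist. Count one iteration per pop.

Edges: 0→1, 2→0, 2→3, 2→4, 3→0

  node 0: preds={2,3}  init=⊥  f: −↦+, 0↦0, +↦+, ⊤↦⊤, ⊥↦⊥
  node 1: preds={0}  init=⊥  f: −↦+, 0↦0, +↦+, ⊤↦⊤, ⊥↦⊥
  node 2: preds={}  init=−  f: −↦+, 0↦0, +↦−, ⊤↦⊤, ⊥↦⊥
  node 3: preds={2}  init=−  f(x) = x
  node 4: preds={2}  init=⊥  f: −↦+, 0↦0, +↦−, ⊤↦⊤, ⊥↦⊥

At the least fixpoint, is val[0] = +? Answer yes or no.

Trace (5 dequeues):
  [1] u=0 | in − | out + | prev ⊥ | push {}
  [2] u=1 | in + | out + | prev ⊥ | push {}
  [3] u=2 | in ⊥ | out − | ==
  [4] u=3 | in − | out − | ==
  [5] u=4 | in − | out + | prev ⊥ | push {}

Converged values:
  [0] +
  [1] +
  [2] −
  [3] −
  [4] +

yes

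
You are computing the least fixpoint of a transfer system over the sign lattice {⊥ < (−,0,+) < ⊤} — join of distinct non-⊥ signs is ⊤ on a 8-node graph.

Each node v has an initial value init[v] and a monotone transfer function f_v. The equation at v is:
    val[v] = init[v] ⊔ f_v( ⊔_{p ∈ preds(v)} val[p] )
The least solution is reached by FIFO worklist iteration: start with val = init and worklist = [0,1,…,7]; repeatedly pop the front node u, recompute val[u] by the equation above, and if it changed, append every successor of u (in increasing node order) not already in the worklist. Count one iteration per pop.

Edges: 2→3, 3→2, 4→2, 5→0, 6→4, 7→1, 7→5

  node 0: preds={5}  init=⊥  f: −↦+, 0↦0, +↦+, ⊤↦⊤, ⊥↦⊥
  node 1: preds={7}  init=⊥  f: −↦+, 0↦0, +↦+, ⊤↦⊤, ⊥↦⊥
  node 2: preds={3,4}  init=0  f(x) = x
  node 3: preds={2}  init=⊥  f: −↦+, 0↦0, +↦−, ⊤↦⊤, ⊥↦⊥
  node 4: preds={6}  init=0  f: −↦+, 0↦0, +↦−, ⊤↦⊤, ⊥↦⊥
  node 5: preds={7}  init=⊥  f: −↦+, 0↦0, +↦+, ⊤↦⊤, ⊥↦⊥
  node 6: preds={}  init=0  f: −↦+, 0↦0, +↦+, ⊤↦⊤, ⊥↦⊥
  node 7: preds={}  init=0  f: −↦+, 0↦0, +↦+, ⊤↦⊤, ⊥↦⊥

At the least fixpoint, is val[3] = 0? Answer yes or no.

yes

Iteration log — 10 steps:
  step 1. node 0  ⊔preds=⊥  new=⊥  stable
  step 2. node 1  ⊔preds=0  new=0  old=⊥  +wl: 
  step 3. node 2  ⊔preds=0  new=0  stable
  step 4. node 3  ⊔preds=0  new=0  old=⊥  +wl: 2
  step 5. node 4  ⊔preds=0  new=0  stable
  step 6. node 5  ⊔preds=0  new=0  old=⊥  +wl: 0
  step 7. node 6  ⊔preds=⊥  new=0  stable
  step 8. node 7  ⊔preds=⊥  new=0  stable
  step 9. node 2  ⊔preds=0  new=0  stable
  step 10. node 0  ⊔preds=0  new=0  old=⊥  +wl: 

Least fixpoint reached:
  node 0: 0
  node 1: 0
  node 2: 0
  node 3: 0
  node 4: 0
  node 5: 0
  node 6: 0
  node 7: 0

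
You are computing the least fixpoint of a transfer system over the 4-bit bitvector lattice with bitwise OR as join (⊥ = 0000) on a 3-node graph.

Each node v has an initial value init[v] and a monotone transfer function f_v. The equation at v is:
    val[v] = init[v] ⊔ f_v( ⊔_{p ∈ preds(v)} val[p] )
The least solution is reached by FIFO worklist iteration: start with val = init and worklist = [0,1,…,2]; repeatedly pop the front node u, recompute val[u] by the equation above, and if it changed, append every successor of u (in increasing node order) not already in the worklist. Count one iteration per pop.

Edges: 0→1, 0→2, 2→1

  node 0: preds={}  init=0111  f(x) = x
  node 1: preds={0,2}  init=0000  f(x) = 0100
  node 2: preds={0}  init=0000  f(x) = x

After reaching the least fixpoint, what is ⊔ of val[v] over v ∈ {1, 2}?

Trace (4 dequeues):
  [1] u=0 | in 0000 | out 0111 | ==
  [2] u=1 | in 0111 | out 0100 | prev 0000 | push {}
  [3] u=2 | in 0111 | out 0111 | prev 0000 | push {1}
  [4] u=1 | in 0111 | out 0100 | ==

Converged values:
  [0] 0111
  [1] 0100
  [2] 0111

0111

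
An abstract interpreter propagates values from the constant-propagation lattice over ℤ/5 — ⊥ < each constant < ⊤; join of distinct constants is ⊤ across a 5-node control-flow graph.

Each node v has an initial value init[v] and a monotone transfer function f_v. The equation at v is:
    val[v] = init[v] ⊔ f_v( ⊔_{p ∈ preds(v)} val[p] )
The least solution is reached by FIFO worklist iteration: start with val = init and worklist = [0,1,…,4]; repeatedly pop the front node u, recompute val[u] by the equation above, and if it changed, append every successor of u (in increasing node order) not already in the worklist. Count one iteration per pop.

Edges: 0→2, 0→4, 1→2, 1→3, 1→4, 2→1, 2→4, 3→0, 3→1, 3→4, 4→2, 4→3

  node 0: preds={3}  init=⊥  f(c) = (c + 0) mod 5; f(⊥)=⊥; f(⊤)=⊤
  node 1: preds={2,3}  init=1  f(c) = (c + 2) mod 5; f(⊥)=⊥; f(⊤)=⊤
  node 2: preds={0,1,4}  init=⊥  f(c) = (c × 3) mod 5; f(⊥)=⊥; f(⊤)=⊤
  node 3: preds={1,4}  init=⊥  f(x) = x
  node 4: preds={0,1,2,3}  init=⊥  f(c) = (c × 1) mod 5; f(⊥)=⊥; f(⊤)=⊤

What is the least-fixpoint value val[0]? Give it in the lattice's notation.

Trace (14 dequeues):
  [1] u=0 | in ⊥ | out ⊥ | ==
  [2] u=1 | in ⊥ | out 1 | ==
  [3] u=2 | in 1 | out 3 | prev ⊥ | push {1}
  [4] u=3 | in 1 | out 1 | prev ⊥ | push {0}
  [5] u=4 | in ⊤ | out ⊤ | prev ⊥ | push {2,3}
  [6] u=1 | in ⊤ | out ⊤ | prev 1 | push {4}
  [7] u=0 | in 1 | out 1 | prev ⊥ | push {}
  [8] u=2 | in ⊤ | out ⊤ | prev 3 | push {1}
  [9] u=3 | in ⊤ | out ⊤ | prev 1 | push {0}
  [10] u=4 | in ⊤ | out ⊤ | ==
  [11] u=1 | in ⊤ | out ⊤ | ==
  [12] u=0 | in ⊤ | out ⊤ | prev 1 | push {2,4}
  [13] u=2 | in ⊤ | out ⊤ | ==
  [14] u=4 | in ⊤ | out ⊤ | ==

Converged values:
  [0] ⊤
  [1] ⊤
  [2] ⊤
  [3] ⊤
  [4] ⊤

⊤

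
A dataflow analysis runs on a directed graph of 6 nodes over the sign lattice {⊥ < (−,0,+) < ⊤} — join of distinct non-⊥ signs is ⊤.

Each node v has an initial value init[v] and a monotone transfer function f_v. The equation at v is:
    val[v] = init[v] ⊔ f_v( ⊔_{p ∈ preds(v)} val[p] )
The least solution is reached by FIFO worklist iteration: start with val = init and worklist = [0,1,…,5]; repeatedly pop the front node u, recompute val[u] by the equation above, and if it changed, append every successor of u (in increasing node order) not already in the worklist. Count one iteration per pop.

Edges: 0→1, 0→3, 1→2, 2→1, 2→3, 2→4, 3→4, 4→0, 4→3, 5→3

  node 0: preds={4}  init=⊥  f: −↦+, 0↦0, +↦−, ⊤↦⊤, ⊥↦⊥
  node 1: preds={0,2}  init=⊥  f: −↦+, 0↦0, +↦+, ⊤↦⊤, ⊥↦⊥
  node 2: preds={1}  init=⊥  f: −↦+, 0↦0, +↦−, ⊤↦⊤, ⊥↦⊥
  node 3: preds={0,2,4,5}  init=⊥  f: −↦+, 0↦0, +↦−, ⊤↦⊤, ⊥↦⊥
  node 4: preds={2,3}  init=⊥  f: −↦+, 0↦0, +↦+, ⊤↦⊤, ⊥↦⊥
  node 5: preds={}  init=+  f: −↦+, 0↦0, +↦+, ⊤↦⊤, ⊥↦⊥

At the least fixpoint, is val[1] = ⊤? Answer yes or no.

Iteration log — 19 steps:
  step 1. node 0  ⊔preds=⊥  new=⊥  stable
  step 2. node 1  ⊔preds=⊥  new=⊥  stable
  step 3. node 2  ⊔preds=⊥  new=⊥  stable
  step 4. node 3  ⊔preds=+  new=−  old=⊥  +wl: 
  step 5. node 4  ⊔preds=−  new=+  old=⊥  +wl: 0,3
  step 6. node 5  ⊔preds=⊥  new=+  stable
  step 7. node 0  ⊔preds=+  new=−  old=⊥  +wl: 1
  step 8. node 3  ⊔preds=⊤  new=⊤  old=−  +wl: 4
  step 9. node 1  ⊔preds=−  new=+  old=⊥  +wl: 2
  step 10. node 4  ⊔preds=⊤  new=⊤  old=+  +wl: 0,3
  step 11. node 2  ⊔preds=+  new=−  old=⊥  +wl: 1,4
  step 12. node 0  ⊔preds=⊤  new=⊤  old=−  +wl: 
  step 13. node 3  ⊔preds=⊤  new=⊤  stable
  step 14. node 1  ⊔preds=⊤  new=⊤  old=+  +wl: 2
  step 15. node 4  ⊔preds=⊤  new=⊤  stable
  step 16. node 2  ⊔preds=⊤  new=⊤  old=−  +wl: 1,3,4
  step 17. node 1  ⊔preds=⊤  new=⊤  stable
  step 18. node 3  ⊔preds=⊤  new=⊤  stable
  step 19. node 4  ⊔preds=⊤  new=⊤  stable

Least fixpoint reached:
  node 0: ⊤
  node 1: ⊤
  node 2: ⊤
  node 3: ⊤
  node 4: ⊤
  node 5: +

yes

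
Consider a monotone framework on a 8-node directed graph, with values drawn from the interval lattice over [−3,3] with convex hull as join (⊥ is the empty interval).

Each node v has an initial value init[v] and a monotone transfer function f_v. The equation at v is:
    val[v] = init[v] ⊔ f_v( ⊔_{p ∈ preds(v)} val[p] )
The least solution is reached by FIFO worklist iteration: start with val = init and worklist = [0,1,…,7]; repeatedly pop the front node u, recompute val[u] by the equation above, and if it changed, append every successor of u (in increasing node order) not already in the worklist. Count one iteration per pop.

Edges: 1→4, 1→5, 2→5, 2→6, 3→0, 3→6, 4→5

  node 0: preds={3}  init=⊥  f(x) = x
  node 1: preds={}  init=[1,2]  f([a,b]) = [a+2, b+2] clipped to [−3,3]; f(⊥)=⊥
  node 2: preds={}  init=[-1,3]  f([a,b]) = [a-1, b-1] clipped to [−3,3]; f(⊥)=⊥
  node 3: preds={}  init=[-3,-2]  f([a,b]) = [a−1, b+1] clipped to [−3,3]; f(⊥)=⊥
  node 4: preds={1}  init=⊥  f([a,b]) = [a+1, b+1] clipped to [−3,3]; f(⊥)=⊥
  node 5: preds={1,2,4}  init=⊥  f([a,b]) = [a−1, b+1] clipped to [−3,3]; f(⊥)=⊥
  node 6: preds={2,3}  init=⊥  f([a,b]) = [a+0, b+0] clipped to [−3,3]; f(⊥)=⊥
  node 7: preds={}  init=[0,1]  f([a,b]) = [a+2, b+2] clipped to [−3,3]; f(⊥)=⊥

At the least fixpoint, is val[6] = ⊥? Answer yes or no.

Trace (8 dequeues):
  [1] u=0 | in [-3,-2] | out [-3,-2] | prev ⊥ | push {}
  [2] u=1 | in ⊥ | out [1,2] | ==
  [3] u=2 | in ⊥ | out [-1,3] | ==
  [4] u=3 | in ⊥ | out [-3,-2] | ==
  [5] u=4 | in [1,2] | out [2,3] | prev ⊥ | push {}
  [6] u=5 | in [-1,3] | out [-2,3] | prev ⊥ | push {}
  [7] u=6 | in [-3,3] | out [-3,3] | prev ⊥ | push {}
  [8] u=7 | in ⊥ | out [0,1] | ==

Converged values:
  [0] [-3,-2]
  [1] [1,2]
  [2] [-1,3]
  [3] [-3,-2]
  [4] [2,3]
  [5] [-2,3]
  [6] [-3,3]
  [7] [0,1]

no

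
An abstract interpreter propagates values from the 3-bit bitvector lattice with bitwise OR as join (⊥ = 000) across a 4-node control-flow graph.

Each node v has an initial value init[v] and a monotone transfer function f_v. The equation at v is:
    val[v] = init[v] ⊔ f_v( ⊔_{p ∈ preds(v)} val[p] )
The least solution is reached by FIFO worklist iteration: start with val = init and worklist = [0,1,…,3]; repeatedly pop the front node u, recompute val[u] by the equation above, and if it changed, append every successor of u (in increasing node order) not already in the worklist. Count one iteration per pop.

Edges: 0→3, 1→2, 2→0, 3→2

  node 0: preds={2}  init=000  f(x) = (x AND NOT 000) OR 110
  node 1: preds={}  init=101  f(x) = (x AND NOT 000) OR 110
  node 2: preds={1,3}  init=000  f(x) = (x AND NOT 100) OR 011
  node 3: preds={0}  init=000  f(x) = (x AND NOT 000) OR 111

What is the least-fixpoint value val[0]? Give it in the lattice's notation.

111

Worklist (7 pops):
  #1 pop 0: in=000 → 110 (was 000); enqueue []
  #2 pop 1: in=000 → 111 (was 101); enqueue []
  #3 pop 2: in=111 → 011 (was 000); enqueue [0]
  #4 pop 3: in=110 → 111 (was 000); enqueue [2]
  #5 pop 0: in=011 → 111 (was 110); enqueue [3]
  #6 pop 2: in=111 → 011 (no change)
  #7 pop 3: in=111 → 111 (no change)

Fixpoint:
  val[0] = 111
  val[1] = 111
  val[2] = 011
  val[3] = 111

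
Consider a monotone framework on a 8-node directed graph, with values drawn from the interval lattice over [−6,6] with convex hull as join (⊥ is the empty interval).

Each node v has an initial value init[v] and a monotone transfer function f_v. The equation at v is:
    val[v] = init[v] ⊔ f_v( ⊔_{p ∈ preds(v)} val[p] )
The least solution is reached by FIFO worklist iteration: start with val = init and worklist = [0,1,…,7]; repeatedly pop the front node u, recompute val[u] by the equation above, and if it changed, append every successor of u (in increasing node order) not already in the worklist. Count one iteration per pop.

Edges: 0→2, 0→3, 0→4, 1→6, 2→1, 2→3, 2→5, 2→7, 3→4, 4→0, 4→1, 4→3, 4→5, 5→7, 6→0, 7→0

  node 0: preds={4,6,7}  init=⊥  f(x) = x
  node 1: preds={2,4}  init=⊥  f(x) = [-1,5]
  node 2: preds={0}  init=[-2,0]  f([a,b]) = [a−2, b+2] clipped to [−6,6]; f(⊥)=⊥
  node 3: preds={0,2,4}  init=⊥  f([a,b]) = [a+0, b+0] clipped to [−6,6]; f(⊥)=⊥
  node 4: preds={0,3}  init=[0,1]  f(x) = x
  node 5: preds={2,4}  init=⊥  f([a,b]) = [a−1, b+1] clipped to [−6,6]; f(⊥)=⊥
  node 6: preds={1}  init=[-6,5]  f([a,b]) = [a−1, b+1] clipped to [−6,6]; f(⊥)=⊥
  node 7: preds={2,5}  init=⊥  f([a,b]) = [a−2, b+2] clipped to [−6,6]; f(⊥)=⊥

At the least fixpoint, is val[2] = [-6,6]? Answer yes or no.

yes

Worklist (13 pops):
  #1 pop 0: in=[-6,5] → [-6,5] (was ⊥); enqueue []
  #2 pop 1: in=[-2,1] → [-1,5] (was ⊥); enqueue []
  #3 pop 2: in=[-6,5] → [-6,6] (was [-2,0]); enqueue [1]
  #4 pop 3: in=[-6,6] → [-6,6] (was ⊥); enqueue []
  #5 pop 4: in=[-6,6] → [-6,6] (was [0,1]); enqueue [0,3]
  #6 pop 5: in=[-6,6] → [-6,6] (was ⊥); enqueue []
  #7 pop 6: in=[-1,5] → [-6,6] (was [-6,5]); enqueue []
  #8 pop 7: in=[-6,6] → [-6,6] (was ⊥); enqueue []
  #9 pop 1: in=[-6,6] → [-1,5] (no change)
  #10 pop 0: in=[-6,6] → [-6,6] (was [-6,5]); enqueue [2,4]
  #11 pop 3: in=[-6,6] → [-6,6] (no change)
  #12 pop 2: in=[-6,6] → [-6,6] (no change)
  #13 pop 4: in=[-6,6] → [-6,6] (no change)

Fixpoint:
  val[0] = [-6,6]
  val[1] = [-1,5]
  val[2] = [-6,6]
  val[3] = [-6,6]
  val[4] = [-6,6]
  val[5] = [-6,6]
  val[6] = [-6,6]
  val[7] = [-6,6]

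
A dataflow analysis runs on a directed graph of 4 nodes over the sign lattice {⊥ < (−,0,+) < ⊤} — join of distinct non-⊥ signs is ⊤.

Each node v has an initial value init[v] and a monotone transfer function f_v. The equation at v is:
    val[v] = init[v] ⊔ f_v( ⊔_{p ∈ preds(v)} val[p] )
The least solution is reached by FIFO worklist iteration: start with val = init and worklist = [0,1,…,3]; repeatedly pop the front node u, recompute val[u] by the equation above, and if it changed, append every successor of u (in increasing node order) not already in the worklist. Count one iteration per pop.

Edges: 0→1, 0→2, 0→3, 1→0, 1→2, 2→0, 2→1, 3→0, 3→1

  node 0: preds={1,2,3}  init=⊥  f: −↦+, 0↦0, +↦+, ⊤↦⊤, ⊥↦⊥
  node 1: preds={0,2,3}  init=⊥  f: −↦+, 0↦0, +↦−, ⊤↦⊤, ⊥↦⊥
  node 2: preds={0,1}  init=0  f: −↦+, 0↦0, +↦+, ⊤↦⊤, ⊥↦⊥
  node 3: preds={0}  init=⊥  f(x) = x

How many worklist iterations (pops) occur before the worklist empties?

Worklist (6 pops):
  #1 pop 0: in=0 → 0 (was ⊥); enqueue []
  #2 pop 1: in=0 → 0 (was ⊥); enqueue [0]
  #3 pop 2: in=0 → 0 (no change)
  #4 pop 3: in=0 → 0 (was ⊥); enqueue [1]
  #5 pop 0: in=0 → 0 (no change)
  #6 pop 1: in=0 → 0 (no change)

Fixpoint:
  val[0] = 0
  val[1] = 0
  val[2] = 0
  val[3] = 0

6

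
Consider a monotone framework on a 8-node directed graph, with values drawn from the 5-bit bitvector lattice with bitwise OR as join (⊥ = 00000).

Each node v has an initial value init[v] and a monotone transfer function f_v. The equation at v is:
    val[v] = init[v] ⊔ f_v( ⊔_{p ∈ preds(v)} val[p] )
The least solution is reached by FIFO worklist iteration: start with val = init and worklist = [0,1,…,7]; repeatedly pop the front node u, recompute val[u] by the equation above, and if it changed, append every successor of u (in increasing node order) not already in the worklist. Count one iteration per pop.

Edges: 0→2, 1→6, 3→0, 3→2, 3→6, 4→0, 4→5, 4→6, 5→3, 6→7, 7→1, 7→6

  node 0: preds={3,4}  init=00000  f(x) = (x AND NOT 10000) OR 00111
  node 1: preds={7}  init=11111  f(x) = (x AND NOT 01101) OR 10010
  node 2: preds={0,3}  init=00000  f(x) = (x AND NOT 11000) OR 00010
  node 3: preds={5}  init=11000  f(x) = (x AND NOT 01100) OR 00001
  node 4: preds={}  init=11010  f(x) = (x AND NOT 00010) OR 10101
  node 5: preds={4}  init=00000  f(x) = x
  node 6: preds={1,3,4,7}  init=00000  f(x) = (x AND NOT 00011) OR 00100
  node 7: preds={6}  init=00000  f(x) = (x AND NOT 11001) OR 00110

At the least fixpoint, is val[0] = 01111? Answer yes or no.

Iteration log — 15 steps:
  step 1. node 0  ⊔preds=11010  new=01111  old=00000  +wl: 
  step 2. node 1  ⊔preds=00000  new=11111  stable
  step 3. node 2  ⊔preds=11111  new=00111  old=00000  +wl: 
  step 4. node 3  ⊔preds=00000  new=11001  old=11000  +wl: 0,2
  step 5. node 4  ⊔preds=00000  new=11111  old=11010  +wl: 
  step 6. node 5  ⊔preds=11111  new=11111  old=00000  +wl: 3
  step 7. node 6  ⊔preds=11111  new=11100  old=00000  +wl: 
  step 8. node 7  ⊔preds=11100  new=00110  old=00000  +wl: 1,6
  step 9. node 0  ⊔preds=11111  new=01111  stable
  step 10. node 2  ⊔preds=11111  new=00111  stable
  step 11. node 3  ⊔preds=11111  new=11011  old=11001  +wl: 0,2
  step 12. node 1  ⊔preds=00110  new=11111  stable
  step 13. node 6  ⊔preds=11111  new=11100  stable
  step 14. node 0  ⊔preds=11111  new=01111  stable
  step 15. node 2  ⊔preds=11111  new=00111  stable

Least fixpoint reached:
  node 0: 01111
  node 1: 11111
  node 2: 00111
  node 3: 11011
  node 4: 11111
  node 5: 11111
  node 6: 11100
  node 7: 00110

yes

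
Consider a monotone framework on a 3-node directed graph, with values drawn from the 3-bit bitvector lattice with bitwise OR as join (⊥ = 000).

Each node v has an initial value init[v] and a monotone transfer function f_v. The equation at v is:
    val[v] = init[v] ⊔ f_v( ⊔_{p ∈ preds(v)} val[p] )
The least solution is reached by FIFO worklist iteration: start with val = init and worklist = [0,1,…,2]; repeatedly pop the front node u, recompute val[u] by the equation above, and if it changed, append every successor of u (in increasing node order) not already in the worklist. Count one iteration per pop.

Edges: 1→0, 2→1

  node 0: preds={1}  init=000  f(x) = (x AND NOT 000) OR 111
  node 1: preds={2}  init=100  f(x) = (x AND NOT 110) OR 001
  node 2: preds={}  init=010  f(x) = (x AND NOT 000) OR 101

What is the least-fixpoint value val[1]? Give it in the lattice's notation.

Worklist (5 pops):
  #1 pop 0: in=100 → 111 (was 000); enqueue []
  #2 pop 1: in=010 → 101 (was 100); enqueue [0]
  #3 pop 2: in=000 → 111 (was 010); enqueue [1]
  #4 pop 0: in=101 → 111 (no change)
  #5 pop 1: in=111 → 101 (no change)

Fixpoint:
  val[0] = 111
  val[1] = 101
  val[2] = 111

101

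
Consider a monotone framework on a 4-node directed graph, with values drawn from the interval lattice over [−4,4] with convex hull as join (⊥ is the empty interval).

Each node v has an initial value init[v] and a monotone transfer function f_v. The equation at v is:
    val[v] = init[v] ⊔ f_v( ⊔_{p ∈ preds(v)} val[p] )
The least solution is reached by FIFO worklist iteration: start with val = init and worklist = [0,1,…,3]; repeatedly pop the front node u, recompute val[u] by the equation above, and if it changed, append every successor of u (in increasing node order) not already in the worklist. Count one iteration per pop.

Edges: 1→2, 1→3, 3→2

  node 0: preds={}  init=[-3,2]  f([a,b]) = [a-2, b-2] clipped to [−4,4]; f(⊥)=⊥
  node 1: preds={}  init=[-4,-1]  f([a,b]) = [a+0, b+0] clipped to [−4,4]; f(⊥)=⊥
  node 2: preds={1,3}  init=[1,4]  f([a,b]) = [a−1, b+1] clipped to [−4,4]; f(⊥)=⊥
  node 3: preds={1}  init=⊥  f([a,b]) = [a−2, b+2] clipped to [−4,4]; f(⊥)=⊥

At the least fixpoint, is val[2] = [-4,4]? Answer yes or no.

yes

Trace (5 dequeues):
  [1] u=0 | in ⊥ | out [-3,2] | ==
  [2] u=1 | in ⊥ | out [-4,-1] | ==
  [3] u=2 | in [-4,-1] | out [-4,4] | prev [1,4] | push {}
  [4] u=3 | in [-4,-1] | out [-4,1] | prev ⊥ | push {2}
  [5] u=2 | in [-4,1] | out [-4,4] | ==

Converged values:
  [0] [-3,2]
  [1] [-4,-1]
  [2] [-4,4]
  [3] [-4,1]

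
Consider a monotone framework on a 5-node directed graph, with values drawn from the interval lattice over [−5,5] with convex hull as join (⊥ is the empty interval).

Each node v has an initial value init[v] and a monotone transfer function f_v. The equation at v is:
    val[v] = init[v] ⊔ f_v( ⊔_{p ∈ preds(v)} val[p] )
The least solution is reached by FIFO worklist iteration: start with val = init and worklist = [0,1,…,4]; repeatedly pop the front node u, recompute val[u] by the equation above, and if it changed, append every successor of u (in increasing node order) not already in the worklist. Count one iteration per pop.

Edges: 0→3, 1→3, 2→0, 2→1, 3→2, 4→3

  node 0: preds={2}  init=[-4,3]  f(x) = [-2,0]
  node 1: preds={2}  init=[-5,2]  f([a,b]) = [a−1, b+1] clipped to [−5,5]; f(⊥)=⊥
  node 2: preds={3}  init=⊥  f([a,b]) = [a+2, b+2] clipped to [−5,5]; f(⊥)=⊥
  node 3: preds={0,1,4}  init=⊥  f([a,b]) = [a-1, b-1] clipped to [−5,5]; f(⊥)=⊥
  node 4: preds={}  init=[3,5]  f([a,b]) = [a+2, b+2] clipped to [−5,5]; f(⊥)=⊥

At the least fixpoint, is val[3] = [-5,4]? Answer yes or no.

Trace (9 dequeues):
  [1] u=0 | in ⊥ | out [-4,3] | ==
  [2] u=1 | in ⊥ | out [-5,2] | ==
  [3] u=2 | in ⊥ | out ⊥ | ==
  [4] u=3 | in [-5,5] | out [-5,4] | prev ⊥ | push {2}
  [5] u=4 | in ⊥ | out [3,5] | ==
  [6] u=2 | in [-5,4] | out [-3,5] | prev ⊥ | push {0,1}
  [7] u=0 | in [-3,5] | out [-4,3] | ==
  [8] u=1 | in [-3,5] | out [-5,5] | prev [-5,2] | push {3}
  [9] u=3 | in [-5,5] | out [-5,4] | ==

Converged values:
  [0] [-4,3]
  [1] [-5,5]
  [2] [-3,5]
  [3] [-5,4]
  [4] [3,5]

yes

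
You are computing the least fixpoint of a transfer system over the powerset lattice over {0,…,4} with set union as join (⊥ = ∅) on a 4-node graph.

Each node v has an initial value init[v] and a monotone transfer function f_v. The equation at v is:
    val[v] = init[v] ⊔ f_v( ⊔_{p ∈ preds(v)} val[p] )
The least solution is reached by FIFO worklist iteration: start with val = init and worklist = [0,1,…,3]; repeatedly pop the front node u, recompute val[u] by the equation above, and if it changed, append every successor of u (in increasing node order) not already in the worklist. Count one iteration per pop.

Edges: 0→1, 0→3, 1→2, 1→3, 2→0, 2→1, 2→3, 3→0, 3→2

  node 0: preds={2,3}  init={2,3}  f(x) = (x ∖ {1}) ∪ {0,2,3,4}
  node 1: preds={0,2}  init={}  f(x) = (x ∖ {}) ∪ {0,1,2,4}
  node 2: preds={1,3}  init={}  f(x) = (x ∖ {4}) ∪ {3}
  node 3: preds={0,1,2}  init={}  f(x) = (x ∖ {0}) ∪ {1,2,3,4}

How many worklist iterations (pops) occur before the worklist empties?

Worklist (7 pops):
  #1 pop 0: in={} → {0,2,3,4} (was {2,3}); enqueue []
  #2 pop 1: in={0,2,3,4} → {0,1,2,3,4} (was {}); enqueue []
  #3 pop 2: in={0,1,2,3,4} → {0,1,2,3} (was {}); enqueue [0,1]
  #4 pop 3: in={0,1,2,3,4} → {1,2,3,4} (was {}); enqueue [2]
  #5 pop 0: in={0,1,2,3,4} → {0,2,3,4} (no change)
  #6 pop 1: in={0,1,2,3,4} → {0,1,2,3,4} (no change)
  #7 pop 2: in={0,1,2,3,4} → {0,1,2,3} (no change)

Fixpoint:
  val[0] = {0,2,3,4}
  val[1] = {0,1,2,3,4}
  val[2] = {0,1,2,3}
  val[3] = {1,2,3,4}

7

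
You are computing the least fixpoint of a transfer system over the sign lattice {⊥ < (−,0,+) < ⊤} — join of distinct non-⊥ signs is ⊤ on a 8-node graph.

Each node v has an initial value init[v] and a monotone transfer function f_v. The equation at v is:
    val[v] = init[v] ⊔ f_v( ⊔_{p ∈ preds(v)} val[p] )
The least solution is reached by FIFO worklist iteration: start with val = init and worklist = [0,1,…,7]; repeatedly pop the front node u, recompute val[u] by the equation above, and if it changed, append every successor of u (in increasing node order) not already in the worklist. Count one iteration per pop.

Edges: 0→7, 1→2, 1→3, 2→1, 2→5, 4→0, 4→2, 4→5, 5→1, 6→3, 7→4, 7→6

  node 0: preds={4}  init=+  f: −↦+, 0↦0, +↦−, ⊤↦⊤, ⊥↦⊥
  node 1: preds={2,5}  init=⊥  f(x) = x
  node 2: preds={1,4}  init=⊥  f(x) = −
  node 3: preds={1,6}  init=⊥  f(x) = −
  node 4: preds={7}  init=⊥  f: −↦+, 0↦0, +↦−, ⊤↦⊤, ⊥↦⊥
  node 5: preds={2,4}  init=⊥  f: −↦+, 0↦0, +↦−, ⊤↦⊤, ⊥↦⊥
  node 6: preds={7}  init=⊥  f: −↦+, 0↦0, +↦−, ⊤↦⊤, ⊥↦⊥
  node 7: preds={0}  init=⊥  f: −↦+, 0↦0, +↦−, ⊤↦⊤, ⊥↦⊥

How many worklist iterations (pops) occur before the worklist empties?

Trace (23 dequeues):
  [1] u=0 | in ⊥ | out + | ==
  [2] u=1 | in ⊥ | out ⊥ | ==
  [3] u=2 | in ⊥ | out − | prev ⊥ | push {1}
  [4] u=3 | in ⊥ | out − | prev ⊥ | push {}
  [5] u=4 | in ⊥ | out ⊥ | ==
  [6] u=5 | in − | out + | prev ⊥ | push {}
  [7] u=6 | in ⊥ | out ⊥ | ==
  [8] u=7 | in + | out − | prev ⊥ | push {4,6}
  [9] u=1 | in ⊤ | out ⊤ | prev ⊥ | push {2,3}
  [10] u=4 | in − | out + | prev ⊥ | push {0,5}
  [11] u=6 | in − | out + | prev ⊥ | push {}
  [12] u=2 | in ⊤ | out − | ==
  [13] u=3 | in ⊤ | out − | ==
  [14] u=0 | in + | out ⊤ | prev + | push {7}
  [15] u=5 | in ⊤ | out ⊤ | prev + | push {1}
  [16] u=7 | in ⊤ | out ⊤ | prev − | push {4,6}
  [17] u=1 | in ⊤ | out ⊤ | ==
  [18] u=4 | in ⊤ | out ⊤ | prev + | push {0,2,5}
  [19] u=6 | in ⊤ | out ⊤ | prev + | push {3}
  [20] u=0 | in ⊤ | out ⊤ | ==
  [21] u=2 | in ⊤ | out − | ==
  [22] u=5 | in ⊤ | out ⊤ | ==
  [23] u=3 | in ⊤ | out − | ==

Converged values:
  [0] ⊤
  [1] ⊤
  [2] −
  [3] −
  [4] ⊤
  [5] ⊤
  [6] ⊤
  [7] ⊤

23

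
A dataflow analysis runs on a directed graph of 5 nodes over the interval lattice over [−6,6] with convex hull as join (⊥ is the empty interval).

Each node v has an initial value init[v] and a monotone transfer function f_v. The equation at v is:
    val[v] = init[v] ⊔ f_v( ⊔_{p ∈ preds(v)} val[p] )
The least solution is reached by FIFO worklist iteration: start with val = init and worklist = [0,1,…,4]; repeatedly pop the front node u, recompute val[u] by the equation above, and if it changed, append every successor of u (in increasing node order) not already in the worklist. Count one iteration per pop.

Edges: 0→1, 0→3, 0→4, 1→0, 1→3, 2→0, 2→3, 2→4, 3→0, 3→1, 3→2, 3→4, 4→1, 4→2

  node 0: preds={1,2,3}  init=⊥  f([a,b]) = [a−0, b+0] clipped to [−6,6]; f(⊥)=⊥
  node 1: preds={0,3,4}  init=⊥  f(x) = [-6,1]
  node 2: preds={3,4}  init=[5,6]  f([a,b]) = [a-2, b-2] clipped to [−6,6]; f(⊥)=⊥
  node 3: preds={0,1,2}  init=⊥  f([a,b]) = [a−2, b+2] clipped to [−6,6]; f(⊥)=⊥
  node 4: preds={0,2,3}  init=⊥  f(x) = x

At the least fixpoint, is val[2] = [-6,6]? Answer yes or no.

yes

Iteration log — 11 steps:
  step 1. node 0  ⊔preds=[5,6]  new=[5,6]  old=⊥  +wl: 
  step 2. node 1  ⊔preds=[5,6]  new=[-6,1]  old=⊥  +wl: 0
  step 3. node 2  ⊔preds=⊥  new=[5,6]  stable
  step 4. node 3  ⊔preds=[-6,6]  new=[-6,6]  old=⊥  +wl: 1,2
  step 5. node 4  ⊔preds=[-6,6]  new=[-6,6]  old=⊥  +wl: 
  step 6. node 0  ⊔preds=[-6,6]  new=[-6,6]  old=[5,6]  +wl: 3,4
  step 7. node 1  ⊔preds=[-6,6]  new=[-6,1]  stable
  step 8. node 2  ⊔preds=[-6,6]  new=[-6,6]  old=[5,6]  +wl: 0
  step 9. node 3  ⊔preds=[-6,6]  new=[-6,6]  stable
  step 10. node 4  ⊔preds=[-6,6]  new=[-6,6]  stable
  step 11. node 0  ⊔preds=[-6,6]  new=[-6,6]  stable

Least fixpoint reached:
  node 0: [-6,6]
  node 1: [-6,1]
  node 2: [-6,6]
  node 3: [-6,6]
  node 4: [-6,6]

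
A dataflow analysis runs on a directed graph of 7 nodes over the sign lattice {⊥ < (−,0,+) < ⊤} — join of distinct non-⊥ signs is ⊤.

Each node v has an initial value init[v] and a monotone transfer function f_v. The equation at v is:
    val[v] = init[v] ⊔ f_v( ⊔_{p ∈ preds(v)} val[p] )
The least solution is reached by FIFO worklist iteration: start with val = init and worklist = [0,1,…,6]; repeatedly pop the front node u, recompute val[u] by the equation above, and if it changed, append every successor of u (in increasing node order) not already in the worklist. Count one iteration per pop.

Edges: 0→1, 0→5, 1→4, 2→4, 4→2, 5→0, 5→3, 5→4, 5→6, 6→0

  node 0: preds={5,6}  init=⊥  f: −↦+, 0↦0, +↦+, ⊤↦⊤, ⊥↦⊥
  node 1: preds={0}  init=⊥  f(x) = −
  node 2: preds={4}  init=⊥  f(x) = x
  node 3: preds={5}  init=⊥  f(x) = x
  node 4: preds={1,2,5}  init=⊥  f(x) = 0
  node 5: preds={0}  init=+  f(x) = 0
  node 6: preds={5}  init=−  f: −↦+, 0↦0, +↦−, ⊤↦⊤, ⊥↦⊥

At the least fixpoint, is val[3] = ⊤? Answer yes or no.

yes

Iteration log — 11 steps:
  step 1. node 0  ⊔preds=⊤  new=⊤  old=⊥  +wl: 
  step 2. node 1  ⊔preds=⊤  new=−  old=⊥  +wl: 
  step 3. node 2  ⊔preds=⊥  new=⊥  stable
  step 4. node 3  ⊔preds=+  new=+  old=⊥  +wl: 
  step 5. node 4  ⊔preds=⊤  new=0  old=⊥  +wl: 2
  step 6. node 5  ⊔preds=⊤  new=⊤  old=+  +wl: 0,3,4
  step 7. node 6  ⊔preds=⊤  new=⊤  old=−  +wl: 
  step 8. node 2  ⊔preds=0  new=0  old=⊥  +wl: 
  step 9. node 0  ⊔preds=⊤  new=⊤  stable
  step 10. node 3  ⊔preds=⊤  new=⊤  old=+  +wl: 
  step 11. node 4  ⊔preds=⊤  new=0  stable

Least fixpoint reached:
  node 0: ⊤
  node 1: −
  node 2: 0
  node 3: ⊤
  node 4: 0
  node 5: ⊤
  node 6: ⊤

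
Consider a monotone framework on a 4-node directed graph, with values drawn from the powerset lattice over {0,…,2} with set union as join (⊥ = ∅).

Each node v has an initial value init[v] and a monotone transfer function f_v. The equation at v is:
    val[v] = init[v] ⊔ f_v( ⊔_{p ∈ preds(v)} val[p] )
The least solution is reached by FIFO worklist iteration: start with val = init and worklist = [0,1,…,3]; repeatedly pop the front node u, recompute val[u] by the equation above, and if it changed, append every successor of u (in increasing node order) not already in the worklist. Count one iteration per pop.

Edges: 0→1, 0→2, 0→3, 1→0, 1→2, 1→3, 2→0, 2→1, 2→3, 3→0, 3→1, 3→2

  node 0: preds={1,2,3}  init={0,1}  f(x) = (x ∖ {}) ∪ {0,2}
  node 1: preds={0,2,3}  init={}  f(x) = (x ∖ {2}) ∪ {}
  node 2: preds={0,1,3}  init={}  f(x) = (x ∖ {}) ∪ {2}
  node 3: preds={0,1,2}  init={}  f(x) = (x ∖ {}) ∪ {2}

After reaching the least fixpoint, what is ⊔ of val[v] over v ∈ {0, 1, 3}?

Worklist (7 pops):
  #1 pop 0: in={} → {0,1,2} (was {0,1}); enqueue []
  #2 pop 1: in={0,1,2} → {0,1} (was {}); enqueue [0]
  #3 pop 2: in={0,1,2} → {0,1,2} (was {}); enqueue [1]
  #4 pop 3: in={0,1,2} → {0,1,2} (was {}); enqueue [2]
  #5 pop 0: in={0,1,2} → {0,1,2} (no change)
  #6 pop 1: in={0,1,2} → {0,1} (no change)
  #7 pop 2: in={0,1,2} → {0,1,2} (no change)

Fixpoint:
  val[0] = {0,1,2}
  val[1] = {0,1}
  val[2] = {0,1,2}
  val[3] = {0,1,2}

{0,1,2}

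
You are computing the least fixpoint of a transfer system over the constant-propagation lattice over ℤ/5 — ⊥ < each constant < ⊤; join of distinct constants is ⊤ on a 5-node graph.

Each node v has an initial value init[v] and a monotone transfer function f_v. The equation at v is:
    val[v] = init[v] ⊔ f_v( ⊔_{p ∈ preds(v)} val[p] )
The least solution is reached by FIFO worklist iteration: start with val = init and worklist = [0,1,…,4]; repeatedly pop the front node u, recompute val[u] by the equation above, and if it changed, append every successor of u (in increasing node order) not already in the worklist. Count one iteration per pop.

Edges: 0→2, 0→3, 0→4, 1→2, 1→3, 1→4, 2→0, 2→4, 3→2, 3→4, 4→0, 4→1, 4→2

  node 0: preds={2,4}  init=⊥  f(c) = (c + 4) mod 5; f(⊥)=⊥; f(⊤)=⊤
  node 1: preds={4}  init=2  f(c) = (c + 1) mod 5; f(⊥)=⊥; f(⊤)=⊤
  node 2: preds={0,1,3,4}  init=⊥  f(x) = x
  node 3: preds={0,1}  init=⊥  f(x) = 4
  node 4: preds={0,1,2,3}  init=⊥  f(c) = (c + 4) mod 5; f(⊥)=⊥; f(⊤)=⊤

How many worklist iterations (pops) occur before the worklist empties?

12

Iteration log — 12 steps:
  step 1. node 0  ⊔preds=⊥  new=⊥  stable
  step 2. node 1  ⊔preds=⊥  new=2  stable
  step 3. node 2  ⊔preds=2  new=2  old=⊥  +wl: 0
  step 4. node 3  ⊔preds=2  new=4  old=⊥  +wl: 2
  step 5. node 4  ⊔preds=⊤  new=⊤  old=⊥  +wl: 1
  step 6. node 0  ⊔preds=⊤  new=⊤  old=⊥  +wl: 3,4
  step 7. node 2  ⊔preds=⊤  new=⊤  old=2  +wl: 0
  step 8. node 1  ⊔preds=⊤  new=⊤  old=2  +wl: 2
  step 9. node 3  ⊔preds=⊤  new=4  stable
  step 10. node 4  ⊔preds=⊤  new=⊤  stable
  step 11. node 0  ⊔preds=⊤  new=⊤  stable
  step 12. node 2  ⊔preds=⊤  new=⊤  stable

Least fixpoint reached:
  node 0: ⊤
  node 1: ⊤
  node 2: ⊤
  node 3: 4
  node 4: ⊤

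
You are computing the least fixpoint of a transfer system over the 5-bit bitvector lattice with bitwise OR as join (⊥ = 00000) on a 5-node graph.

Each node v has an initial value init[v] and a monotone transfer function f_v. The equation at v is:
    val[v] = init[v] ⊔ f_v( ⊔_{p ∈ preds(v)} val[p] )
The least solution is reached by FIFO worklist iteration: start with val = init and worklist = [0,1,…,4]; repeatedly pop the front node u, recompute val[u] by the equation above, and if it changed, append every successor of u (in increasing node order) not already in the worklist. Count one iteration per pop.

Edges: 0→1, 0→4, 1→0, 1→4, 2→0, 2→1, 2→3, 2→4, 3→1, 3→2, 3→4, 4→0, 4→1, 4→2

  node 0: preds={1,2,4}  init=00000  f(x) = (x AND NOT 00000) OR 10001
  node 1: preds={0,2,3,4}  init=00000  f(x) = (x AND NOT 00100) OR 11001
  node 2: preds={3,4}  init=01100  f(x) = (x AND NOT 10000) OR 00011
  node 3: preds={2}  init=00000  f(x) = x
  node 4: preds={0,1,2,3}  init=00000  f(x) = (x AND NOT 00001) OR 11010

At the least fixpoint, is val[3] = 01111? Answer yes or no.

yes

Worklist (10 pops):
  #1 pop 0: in=01100 → 11101 (was 00000); enqueue []
  #2 pop 1: in=11101 → 11001 (was 00000); enqueue [0]
  #3 pop 2: in=00000 → 01111 (was 01100); enqueue [1]
  #4 pop 3: in=01111 → 01111 (was 00000); enqueue [2]
  #5 pop 4: in=11111 → 11110 (was 00000); enqueue []
  #6 pop 0: in=11111 → 11111 (was 11101); enqueue [4]
  #7 pop 1: in=11111 → 11011 (was 11001); enqueue [0]
  #8 pop 2: in=11111 → 01111 (no change)
  #9 pop 4: in=11111 → 11110 (no change)
  #10 pop 0: in=11111 → 11111 (no change)

Fixpoint:
  val[0] = 11111
  val[1] = 11011
  val[2] = 01111
  val[3] = 01111
  val[4] = 11110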